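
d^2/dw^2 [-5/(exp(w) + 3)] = 5*(3 - exp(w))*exp(w)/(exp(w) + 3)^3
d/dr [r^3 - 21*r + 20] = 3*r^2 - 21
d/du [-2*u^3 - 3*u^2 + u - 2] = -6*u^2 - 6*u + 1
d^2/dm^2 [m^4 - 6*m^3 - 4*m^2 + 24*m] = 12*m^2 - 36*m - 8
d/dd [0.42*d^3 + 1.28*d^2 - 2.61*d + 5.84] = 1.26*d^2 + 2.56*d - 2.61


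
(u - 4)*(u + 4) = u^2 - 16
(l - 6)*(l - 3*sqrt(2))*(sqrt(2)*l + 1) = sqrt(2)*l^3 - 6*sqrt(2)*l^2 - 5*l^2 - 3*sqrt(2)*l + 30*l + 18*sqrt(2)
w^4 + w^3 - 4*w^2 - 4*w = w*(w - 2)*(w + 1)*(w + 2)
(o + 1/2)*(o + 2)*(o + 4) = o^3 + 13*o^2/2 + 11*o + 4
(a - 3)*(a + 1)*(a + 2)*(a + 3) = a^4 + 3*a^3 - 7*a^2 - 27*a - 18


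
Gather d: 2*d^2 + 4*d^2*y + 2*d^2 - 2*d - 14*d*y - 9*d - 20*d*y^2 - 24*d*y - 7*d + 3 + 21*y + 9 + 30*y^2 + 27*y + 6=d^2*(4*y + 4) + d*(-20*y^2 - 38*y - 18) + 30*y^2 + 48*y + 18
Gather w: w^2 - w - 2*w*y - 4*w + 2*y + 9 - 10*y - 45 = w^2 + w*(-2*y - 5) - 8*y - 36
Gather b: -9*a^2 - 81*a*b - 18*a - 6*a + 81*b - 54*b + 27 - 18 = -9*a^2 - 24*a + b*(27 - 81*a) + 9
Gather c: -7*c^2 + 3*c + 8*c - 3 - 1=-7*c^2 + 11*c - 4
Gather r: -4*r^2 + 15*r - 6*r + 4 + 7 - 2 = -4*r^2 + 9*r + 9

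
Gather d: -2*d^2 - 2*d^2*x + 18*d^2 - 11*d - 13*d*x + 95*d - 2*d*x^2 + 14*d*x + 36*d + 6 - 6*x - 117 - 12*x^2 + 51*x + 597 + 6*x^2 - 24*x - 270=d^2*(16 - 2*x) + d*(-2*x^2 + x + 120) - 6*x^2 + 21*x + 216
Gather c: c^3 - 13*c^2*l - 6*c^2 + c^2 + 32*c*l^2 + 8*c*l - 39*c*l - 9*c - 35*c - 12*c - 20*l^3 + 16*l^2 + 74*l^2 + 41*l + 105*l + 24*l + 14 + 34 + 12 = c^3 + c^2*(-13*l - 5) + c*(32*l^2 - 31*l - 56) - 20*l^3 + 90*l^2 + 170*l + 60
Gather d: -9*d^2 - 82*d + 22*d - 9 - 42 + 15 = -9*d^2 - 60*d - 36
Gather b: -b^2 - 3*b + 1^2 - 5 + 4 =-b^2 - 3*b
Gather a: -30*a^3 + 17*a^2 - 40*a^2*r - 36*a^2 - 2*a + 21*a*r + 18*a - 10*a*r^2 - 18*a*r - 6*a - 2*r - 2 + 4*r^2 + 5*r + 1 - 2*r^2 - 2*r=-30*a^3 + a^2*(-40*r - 19) + a*(-10*r^2 + 3*r + 10) + 2*r^2 + r - 1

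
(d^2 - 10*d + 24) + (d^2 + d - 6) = 2*d^2 - 9*d + 18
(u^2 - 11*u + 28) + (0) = u^2 - 11*u + 28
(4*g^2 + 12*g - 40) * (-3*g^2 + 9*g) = -12*g^4 + 228*g^2 - 360*g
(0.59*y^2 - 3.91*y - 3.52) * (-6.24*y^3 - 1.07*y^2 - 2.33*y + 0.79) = -3.6816*y^5 + 23.7671*y^4 + 24.7738*y^3 + 13.3428*y^2 + 5.1127*y - 2.7808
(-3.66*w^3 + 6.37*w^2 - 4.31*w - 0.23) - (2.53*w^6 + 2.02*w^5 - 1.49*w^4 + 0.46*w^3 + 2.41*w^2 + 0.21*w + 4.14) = -2.53*w^6 - 2.02*w^5 + 1.49*w^4 - 4.12*w^3 + 3.96*w^2 - 4.52*w - 4.37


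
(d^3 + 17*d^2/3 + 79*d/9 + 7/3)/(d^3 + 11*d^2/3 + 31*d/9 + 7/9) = (d + 3)/(d + 1)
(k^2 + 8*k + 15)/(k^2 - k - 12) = (k + 5)/(k - 4)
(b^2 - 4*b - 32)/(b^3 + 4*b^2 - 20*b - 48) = (b^2 - 4*b - 32)/(b^3 + 4*b^2 - 20*b - 48)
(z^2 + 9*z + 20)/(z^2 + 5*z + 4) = (z + 5)/(z + 1)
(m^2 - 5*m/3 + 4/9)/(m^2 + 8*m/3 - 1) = (m - 4/3)/(m + 3)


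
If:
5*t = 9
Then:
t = 9/5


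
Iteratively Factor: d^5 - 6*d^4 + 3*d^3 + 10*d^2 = (d)*(d^4 - 6*d^3 + 3*d^2 + 10*d) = d*(d - 5)*(d^3 - d^2 - 2*d) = d^2*(d - 5)*(d^2 - d - 2) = d^2*(d - 5)*(d - 2)*(d + 1)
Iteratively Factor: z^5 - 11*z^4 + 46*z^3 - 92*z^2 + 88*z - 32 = (z - 2)*(z^4 - 9*z^3 + 28*z^2 - 36*z + 16) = (z - 2)*(z - 1)*(z^3 - 8*z^2 + 20*z - 16) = (z - 2)^2*(z - 1)*(z^2 - 6*z + 8) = (z - 4)*(z - 2)^2*(z - 1)*(z - 2)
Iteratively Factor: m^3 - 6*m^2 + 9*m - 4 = (m - 1)*(m^2 - 5*m + 4) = (m - 4)*(m - 1)*(m - 1)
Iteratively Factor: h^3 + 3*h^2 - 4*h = (h - 1)*(h^2 + 4*h) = h*(h - 1)*(h + 4)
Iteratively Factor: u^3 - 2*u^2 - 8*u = (u)*(u^2 - 2*u - 8) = u*(u + 2)*(u - 4)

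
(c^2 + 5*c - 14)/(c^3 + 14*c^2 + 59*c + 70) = (c - 2)/(c^2 + 7*c + 10)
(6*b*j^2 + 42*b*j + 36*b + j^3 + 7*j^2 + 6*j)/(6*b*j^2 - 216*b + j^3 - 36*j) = (j + 1)/(j - 6)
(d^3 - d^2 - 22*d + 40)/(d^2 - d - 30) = (d^2 - 6*d + 8)/(d - 6)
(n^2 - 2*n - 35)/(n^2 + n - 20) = (n - 7)/(n - 4)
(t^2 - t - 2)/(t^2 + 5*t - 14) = (t + 1)/(t + 7)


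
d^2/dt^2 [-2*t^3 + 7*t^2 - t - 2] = 14 - 12*t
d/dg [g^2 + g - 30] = 2*g + 1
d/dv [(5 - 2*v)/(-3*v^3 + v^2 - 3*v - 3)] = (6*v^3 - 2*v^2 + 6*v - (2*v - 5)*(9*v^2 - 2*v + 3) + 6)/(3*v^3 - v^2 + 3*v + 3)^2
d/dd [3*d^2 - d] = 6*d - 1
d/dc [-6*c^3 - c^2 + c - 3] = -18*c^2 - 2*c + 1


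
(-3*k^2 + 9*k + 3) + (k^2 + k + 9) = -2*k^2 + 10*k + 12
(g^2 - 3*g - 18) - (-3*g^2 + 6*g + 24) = 4*g^2 - 9*g - 42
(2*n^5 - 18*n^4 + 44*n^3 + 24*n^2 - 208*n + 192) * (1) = 2*n^5 - 18*n^4 + 44*n^3 + 24*n^2 - 208*n + 192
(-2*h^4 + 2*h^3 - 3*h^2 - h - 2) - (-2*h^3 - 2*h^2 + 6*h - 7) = -2*h^4 + 4*h^3 - h^2 - 7*h + 5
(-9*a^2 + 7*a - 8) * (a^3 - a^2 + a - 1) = -9*a^5 + 16*a^4 - 24*a^3 + 24*a^2 - 15*a + 8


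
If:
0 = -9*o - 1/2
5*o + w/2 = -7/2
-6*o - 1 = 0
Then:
No Solution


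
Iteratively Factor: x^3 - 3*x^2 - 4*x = (x + 1)*(x^2 - 4*x) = (x - 4)*(x + 1)*(x)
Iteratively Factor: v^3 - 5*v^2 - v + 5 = (v - 5)*(v^2 - 1) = (v - 5)*(v + 1)*(v - 1)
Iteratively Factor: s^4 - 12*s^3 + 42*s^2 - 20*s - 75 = (s - 5)*(s^3 - 7*s^2 + 7*s + 15) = (s - 5)*(s + 1)*(s^2 - 8*s + 15) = (s - 5)^2*(s + 1)*(s - 3)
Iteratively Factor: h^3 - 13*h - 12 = (h - 4)*(h^2 + 4*h + 3) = (h - 4)*(h + 3)*(h + 1)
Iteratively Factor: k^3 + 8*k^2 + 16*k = (k)*(k^2 + 8*k + 16) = k*(k + 4)*(k + 4)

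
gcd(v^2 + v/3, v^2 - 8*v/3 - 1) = v + 1/3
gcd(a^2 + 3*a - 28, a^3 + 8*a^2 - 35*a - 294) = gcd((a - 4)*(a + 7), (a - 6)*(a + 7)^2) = a + 7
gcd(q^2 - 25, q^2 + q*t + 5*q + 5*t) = q + 5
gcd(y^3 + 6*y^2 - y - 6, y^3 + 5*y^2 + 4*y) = y + 1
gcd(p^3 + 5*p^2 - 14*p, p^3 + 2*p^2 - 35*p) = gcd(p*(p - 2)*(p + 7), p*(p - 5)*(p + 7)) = p^2 + 7*p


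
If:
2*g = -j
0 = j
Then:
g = 0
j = 0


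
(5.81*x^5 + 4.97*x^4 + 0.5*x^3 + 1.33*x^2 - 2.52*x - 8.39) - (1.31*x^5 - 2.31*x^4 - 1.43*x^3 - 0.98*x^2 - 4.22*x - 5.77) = 4.5*x^5 + 7.28*x^4 + 1.93*x^3 + 2.31*x^2 + 1.7*x - 2.62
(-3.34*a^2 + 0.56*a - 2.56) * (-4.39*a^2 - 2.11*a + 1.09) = 14.6626*a^4 + 4.589*a^3 + 6.4162*a^2 + 6.012*a - 2.7904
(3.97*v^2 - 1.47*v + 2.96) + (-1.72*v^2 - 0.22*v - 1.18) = 2.25*v^2 - 1.69*v + 1.78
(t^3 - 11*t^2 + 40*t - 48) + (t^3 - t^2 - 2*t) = 2*t^3 - 12*t^2 + 38*t - 48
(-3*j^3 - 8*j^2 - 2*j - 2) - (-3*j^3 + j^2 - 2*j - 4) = 2 - 9*j^2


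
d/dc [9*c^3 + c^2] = c*(27*c + 2)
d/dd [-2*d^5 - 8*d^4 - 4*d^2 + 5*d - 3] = -10*d^4 - 32*d^3 - 8*d + 5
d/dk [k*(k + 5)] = 2*k + 5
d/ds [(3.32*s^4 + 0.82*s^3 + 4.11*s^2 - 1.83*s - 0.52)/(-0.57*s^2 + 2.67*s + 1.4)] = (-3.7848*s^5 + 26.1258*s^4 + 22.9708*s^3 + 13.3746*s^2 + 10.9152*s - 1.1736)/(0.3249*s^4 - 3.0438*s^3 + 5.5329*s^2 + 7.476*s + 1.96)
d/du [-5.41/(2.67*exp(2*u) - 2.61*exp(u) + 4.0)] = (28.8894*exp(u) - 14.1201)*exp(u)/(2.67*exp(2*u) - 2.61*exp(u) + 4.0)^2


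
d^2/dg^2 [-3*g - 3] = 0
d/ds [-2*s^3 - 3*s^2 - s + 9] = -6*s^2 - 6*s - 1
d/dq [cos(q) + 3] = -sin(q)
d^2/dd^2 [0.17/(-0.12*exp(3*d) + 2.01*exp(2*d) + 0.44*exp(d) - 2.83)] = (-0.17*(-0.72*exp(2*d) + 8.04*exp(d) + 0.88)*(-0.36*exp(2*d) + 4.02*exp(d) + 0.44)*exp(d) + (0.1836*exp(2*d) - 1.3668*exp(d) - 0.0748)*(0.12*exp(3*d) - 2.01*exp(2*d) - 0.44*exp(d) + 2.83))*exp(d)/(0.12*exp(3*d) - 2.01*exp(2*d) - 0.44*exp(d) + 2.83)^3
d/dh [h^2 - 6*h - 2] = 2*h - 6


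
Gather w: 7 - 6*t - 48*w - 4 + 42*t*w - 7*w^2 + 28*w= -6*t - 7*w^2 + w*(42*t - 20) + 3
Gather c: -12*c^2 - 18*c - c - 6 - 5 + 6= -12*c^2 - 19*c - 5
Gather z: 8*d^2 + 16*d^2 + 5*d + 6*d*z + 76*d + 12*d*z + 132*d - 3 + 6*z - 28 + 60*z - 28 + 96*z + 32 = 24*d^2 + 213*d + z*(18*d + 162) - 27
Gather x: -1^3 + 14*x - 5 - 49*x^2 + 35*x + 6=-49*x^2 + 49*x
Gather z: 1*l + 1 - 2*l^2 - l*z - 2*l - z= -2*l^2 - l + z*(-l - 1) + 1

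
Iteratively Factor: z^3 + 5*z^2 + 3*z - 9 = (z + 3)*(z^2 + 2*z - 3) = (z - 1)*(z + 3)*(z + 3)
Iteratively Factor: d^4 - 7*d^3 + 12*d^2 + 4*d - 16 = (d - 4)*(d^3 - 3*d^2 + 4) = (d - 4)*(d - 2)*(d^2 - d - 2) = (d - 4)*(d - 2)^2*(d + 1)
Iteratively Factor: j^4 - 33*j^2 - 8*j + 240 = (j + 4)*(j^3 - 4*j^2 - 17*j + 60) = (j - 5)*(j + 4)*(j^2 + j - 12) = (j - 5)*(j - 3)*(j + 4)*(j + 4)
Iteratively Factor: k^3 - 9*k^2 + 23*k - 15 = (k - 3)*(k^2 - 6*k + 5) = (k - 3)*(k - 1)*(k - 5)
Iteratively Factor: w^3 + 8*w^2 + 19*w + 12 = (w + 3)*(w^2 + 5*w + 4) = (w + 3)*(w + 4)*(w + 1)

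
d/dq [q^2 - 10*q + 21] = 2*q - 10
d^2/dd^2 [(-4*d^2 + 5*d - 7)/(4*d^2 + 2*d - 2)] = 4*(7*d^3 - 27*d^2 - 3*d - 5)/(8*d^6 + 12*d^5 - 6*d^4 - 11*d^3 + 3*d^2 + 3*d - 1)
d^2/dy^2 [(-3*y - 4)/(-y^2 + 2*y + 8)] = 2*((2 - 9*y)*(-y^2 + 2*y + 8) - 4*(y - 1)^2*(3*y + 4))/(-y^2 + 2*y + 8)^3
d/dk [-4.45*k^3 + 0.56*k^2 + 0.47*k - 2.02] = -13.35*k^2 + 1.12*k + 0.47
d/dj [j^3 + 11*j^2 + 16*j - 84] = 3*j^2 + 22*j + 16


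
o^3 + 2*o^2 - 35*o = o*(o - 5)*(o + 7)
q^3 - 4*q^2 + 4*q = q*(q - 2)^2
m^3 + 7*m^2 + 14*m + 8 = (m + 1)*(m + 2)*(m + 4)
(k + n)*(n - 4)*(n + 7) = k*n^2 + 3*k*n - 28*k + n^3 + 3*n^2 - 28*n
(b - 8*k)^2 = b^2 - 16*b*k + 64*k^2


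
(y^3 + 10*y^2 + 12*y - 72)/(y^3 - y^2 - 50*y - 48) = (y^2 + 4*y - 12)/(y^2 - 7*y - 8)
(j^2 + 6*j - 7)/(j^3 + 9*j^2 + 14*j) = (j - 1)/(j*(j + 2))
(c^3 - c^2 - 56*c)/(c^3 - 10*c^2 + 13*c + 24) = c*(c + 7)/(c^2 - 2*c - 3)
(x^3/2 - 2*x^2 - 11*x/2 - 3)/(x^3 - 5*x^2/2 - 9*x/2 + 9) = (x^3 - 4*x^2 - 11*x - 6)/(2*x^3 - 5*x^2 - 9*x + 18)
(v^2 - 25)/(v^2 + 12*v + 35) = (v - 5)/(v + 7)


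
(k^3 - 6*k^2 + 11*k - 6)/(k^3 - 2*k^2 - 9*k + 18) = (k - 1)/(k + 3)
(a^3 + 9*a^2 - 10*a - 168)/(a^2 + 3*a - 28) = a + 6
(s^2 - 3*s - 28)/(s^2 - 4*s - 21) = (s + 4)/(s + 3)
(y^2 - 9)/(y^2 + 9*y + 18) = (y - 3)/(y + 6)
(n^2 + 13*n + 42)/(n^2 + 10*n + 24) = (n + 7)/(n + 4)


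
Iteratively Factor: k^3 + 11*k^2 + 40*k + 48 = (k + 4)*(k^2 + 7*k + 12) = (k + 4)^2*(k + 3)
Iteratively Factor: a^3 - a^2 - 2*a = (a - 2)*(a^2 + a) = (a - 2)*(a + 1)*(a)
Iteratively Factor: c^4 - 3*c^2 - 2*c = (c - 2)*(c^3 + 2*c^2 + c) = c*(c - 2)*(c^2 + 2*c + 1) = c*(c - 2)*(c + 1)*(c + 1)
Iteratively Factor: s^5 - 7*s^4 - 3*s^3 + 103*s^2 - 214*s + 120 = (s + 4)*(s^4 - 11*s^3 + 41*s^2 - 61*s + 30) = (s - 1)*(s + 4)*(s^3 - 10*s^2 + 31*s - 30) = (s - 5)*(s - 1)*(s + 4)*(s^2 - 5*s + 6) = (s - 5)*(s - 3)*(s - 1)*(s + 4)*(s - 2)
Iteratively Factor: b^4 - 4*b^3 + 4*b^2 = (b - 2)*(b^3 - 2*b^2) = (b - 2)^2*(b^2) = b*(b - 2)^2*(b)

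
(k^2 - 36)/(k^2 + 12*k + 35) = (k^2 - 36)/(k^2 + 12*k + 35)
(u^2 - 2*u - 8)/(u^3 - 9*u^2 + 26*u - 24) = (u + 2)/(u^2 - 5*u + 6)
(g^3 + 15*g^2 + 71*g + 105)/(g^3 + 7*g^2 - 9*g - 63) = (g + 5)/(g - 3)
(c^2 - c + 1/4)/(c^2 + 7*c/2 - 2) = (c - 1/2)/(c + 4)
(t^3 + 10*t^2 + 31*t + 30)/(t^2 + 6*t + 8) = (t^2 + 8*t + 15)/(t + 4)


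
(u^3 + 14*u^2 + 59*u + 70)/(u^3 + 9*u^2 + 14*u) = (u + 5)/u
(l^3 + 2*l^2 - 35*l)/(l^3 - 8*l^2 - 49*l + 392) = l*(l - 5)/(l^2 - 15*l + 56)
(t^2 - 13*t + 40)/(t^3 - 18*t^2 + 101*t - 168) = (t - 5)/(t^2 - 10*t + 21)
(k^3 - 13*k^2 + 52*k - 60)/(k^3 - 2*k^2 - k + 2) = (k^2 - 11*k + 30)/(k^2 - 1)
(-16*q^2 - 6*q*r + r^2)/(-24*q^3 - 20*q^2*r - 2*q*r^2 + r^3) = (8*q - r)/(12*q^2 + 4*q*r - r^2)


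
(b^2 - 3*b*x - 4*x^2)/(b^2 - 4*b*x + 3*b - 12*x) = (b + x)/(b + 3)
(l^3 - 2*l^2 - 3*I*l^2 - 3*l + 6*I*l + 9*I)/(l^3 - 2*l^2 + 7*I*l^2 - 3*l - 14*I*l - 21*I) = (l - 3*I)/(l + 7*I)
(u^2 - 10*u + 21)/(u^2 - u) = (u^2 - 10*u + 21)/(u*(u - 1))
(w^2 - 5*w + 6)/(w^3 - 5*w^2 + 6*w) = 1/w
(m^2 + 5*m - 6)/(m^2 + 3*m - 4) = (m + 6)/(m + 4)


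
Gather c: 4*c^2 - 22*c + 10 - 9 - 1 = 4*c^2 - 22*c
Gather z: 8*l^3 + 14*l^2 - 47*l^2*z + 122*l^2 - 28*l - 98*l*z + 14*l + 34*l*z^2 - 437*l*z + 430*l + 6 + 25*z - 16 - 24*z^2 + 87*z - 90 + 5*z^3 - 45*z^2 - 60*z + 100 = 8*l^3 + 136*l^2 + 416*l + 5*z^3 + z^2*(34*l - 69) + z*(-47*l^2 - 535*l + 52)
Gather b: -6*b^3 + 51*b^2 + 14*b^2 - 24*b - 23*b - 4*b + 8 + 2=-6*b^3 + 65*b^2 - 51*b + 10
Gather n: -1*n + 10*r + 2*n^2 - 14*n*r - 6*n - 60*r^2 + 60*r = 2*n^2 + n*(-14*r - 7) - 60*r^2 + 70*r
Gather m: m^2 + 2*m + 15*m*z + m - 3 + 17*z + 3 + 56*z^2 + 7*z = m^2 + m*(15*z + 3) + 56*z^2 + 24*z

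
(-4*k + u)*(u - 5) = -4*k*u + 20*k + u^2 - 5*u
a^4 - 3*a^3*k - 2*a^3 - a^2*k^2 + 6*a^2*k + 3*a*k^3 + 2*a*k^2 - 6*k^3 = (a - 2)*(a - 3*k)*(a - k)*(a + k)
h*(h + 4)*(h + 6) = h^3 + 10*h^2 + 24*h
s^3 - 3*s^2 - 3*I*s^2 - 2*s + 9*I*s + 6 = (s - 3)*(s - 2*I)*(s - I)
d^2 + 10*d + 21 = (d + 3)*(d + 7)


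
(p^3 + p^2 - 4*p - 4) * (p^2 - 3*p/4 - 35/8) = p^5 + p^4/4 - 73*p^3/8 - 43*p^2/8 + 41*p/2 + 35/2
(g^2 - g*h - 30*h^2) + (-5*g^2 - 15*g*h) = -4*g^2 - 16*g*h - 30*h^2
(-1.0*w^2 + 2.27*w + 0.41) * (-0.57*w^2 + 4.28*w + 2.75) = 0.57*w^4 - 5.5739*w^3 + 6.7319*w^2 + 7.9973*w + 1.1275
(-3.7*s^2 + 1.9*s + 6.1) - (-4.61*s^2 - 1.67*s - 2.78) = 0.91*s^2 + 3.57*s + 8.88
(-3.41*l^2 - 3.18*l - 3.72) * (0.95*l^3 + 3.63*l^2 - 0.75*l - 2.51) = -3.2395*l^5 - 15.3993*l^4 - 12.5199*l^3 - 2.5595*l^2 + 10.7718*l + 9.3372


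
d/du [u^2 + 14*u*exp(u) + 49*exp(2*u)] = 14*u*exp(u) + 2*u + 98*exp(2*u) + 14*exp(u)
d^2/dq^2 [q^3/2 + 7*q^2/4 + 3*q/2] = 3*q + 7/2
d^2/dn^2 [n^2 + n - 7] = 2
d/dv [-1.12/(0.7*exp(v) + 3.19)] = 0.784*exp(v)/(0.7*exp(v) + 3.19)^2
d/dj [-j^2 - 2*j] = -2*j - 2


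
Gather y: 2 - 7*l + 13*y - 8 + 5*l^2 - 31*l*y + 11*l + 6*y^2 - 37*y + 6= 5*l^2 + 4*l + 6*y^2 + y*(-31*l - 24)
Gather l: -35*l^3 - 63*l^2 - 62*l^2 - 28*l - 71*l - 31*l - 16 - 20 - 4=-35*l^3 - 125*l^2 - 130*l - 40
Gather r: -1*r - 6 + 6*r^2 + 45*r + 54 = 6*r^2 + 44*r + 48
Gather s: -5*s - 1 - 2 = -5*s - 3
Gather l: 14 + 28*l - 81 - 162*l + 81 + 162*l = 28*l + 14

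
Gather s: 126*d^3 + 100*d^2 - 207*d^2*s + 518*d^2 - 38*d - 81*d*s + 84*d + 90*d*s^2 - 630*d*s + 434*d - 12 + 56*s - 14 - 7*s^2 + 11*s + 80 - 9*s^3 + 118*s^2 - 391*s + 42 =126*d^3 + 618*d^2 + 480*d - 9*s^3 + s^2*(90*d + 111) + s*(-207*d^2 - 711*d - 324) + 96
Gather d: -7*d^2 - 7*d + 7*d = -7*d^2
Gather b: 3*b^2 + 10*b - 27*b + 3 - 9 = 3*b^2 - 17*b - 6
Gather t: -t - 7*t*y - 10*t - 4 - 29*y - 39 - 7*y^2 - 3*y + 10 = t*(-7*y - 11) - 7*y^2 - 32*y - 33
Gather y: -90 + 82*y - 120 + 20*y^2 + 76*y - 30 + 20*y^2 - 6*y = 40*y^2 + 152*y - 240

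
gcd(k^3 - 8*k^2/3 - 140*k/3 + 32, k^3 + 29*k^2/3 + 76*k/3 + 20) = k + 6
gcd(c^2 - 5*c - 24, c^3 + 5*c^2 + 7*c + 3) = c + 3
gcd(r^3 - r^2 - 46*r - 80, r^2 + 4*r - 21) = 1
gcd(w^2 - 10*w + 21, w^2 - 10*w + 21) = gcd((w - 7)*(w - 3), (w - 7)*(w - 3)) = w^2 - 10*w + 21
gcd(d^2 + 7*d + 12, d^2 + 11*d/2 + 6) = d + 4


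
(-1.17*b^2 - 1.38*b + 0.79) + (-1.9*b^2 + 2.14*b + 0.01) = -3.07*b^2 + 0.76*b + 0.8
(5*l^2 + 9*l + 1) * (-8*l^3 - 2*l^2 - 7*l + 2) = -40*l^5 - 82*l^4 - 61*l^3 - 55*l^2 + 11*l + 2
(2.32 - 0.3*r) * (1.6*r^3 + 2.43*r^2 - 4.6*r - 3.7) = -0.48*r^4 + 2.983*r^3 + 7.0176*r^2 - 9.562*r - 8.584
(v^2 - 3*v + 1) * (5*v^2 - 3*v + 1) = 5*v^4 - 18*v^3 + 15*v^2 - 6*v + 1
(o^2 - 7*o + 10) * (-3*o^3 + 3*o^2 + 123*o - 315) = -3*o^5 + 24*o^4 + 72*o^3 - 1146*o^2 + 3435*o - 3150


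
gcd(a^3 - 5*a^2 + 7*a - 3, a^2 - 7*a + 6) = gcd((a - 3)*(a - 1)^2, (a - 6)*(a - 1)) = a - 1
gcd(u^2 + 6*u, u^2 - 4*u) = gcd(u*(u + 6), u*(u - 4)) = u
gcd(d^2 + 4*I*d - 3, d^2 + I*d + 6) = d + 3*I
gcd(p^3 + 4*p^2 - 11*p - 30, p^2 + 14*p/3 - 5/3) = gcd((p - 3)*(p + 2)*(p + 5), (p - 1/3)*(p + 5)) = p + 5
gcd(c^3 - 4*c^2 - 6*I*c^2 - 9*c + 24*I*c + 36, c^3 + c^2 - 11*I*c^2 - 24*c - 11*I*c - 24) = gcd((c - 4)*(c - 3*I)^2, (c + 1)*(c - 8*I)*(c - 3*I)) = c - 3*I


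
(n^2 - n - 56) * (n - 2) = n^3 - 3*n^2 - 54*n + 112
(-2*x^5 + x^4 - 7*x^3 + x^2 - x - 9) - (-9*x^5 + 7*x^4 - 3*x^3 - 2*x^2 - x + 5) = 7*x^5 - 6*x^4 - 4*x^3 + 3*x^2 - 14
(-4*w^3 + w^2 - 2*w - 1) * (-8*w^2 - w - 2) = 32*w^5 - 4*w^4 + 23*w^3 + 8*w^2 + 5*w + 2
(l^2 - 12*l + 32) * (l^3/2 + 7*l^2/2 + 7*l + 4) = l^5/2 - 5*l^4/2 - 19*l^3 + 32*l^2 + 176*l + 128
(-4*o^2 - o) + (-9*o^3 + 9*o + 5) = -9*o^3 - 4*o^2 + 8*o + 5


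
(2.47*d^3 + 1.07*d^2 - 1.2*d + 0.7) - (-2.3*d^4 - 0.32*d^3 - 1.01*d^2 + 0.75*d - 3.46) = 2.3*d^4 + 2.79*d^3 + 2.08*d^2 - 1.95*d + 4.16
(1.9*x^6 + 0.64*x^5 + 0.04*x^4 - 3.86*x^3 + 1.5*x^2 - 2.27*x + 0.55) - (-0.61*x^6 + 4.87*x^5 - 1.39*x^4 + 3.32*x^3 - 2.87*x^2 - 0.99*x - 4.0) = 2.51*x^6 - 4.23*x^5 + 1.43*x^4 - 7.18*x^3 + 4.37*x^2 - 1.28*x + 4.55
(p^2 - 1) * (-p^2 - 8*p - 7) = -p^4 - 8*p^3 - 6*p^2 + 8*p + 7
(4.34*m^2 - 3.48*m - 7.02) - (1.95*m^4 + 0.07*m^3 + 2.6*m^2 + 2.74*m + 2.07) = -1.95*m^4 - 0.07*m^3 + 1.74*m^2 - 6.22*m - 9.09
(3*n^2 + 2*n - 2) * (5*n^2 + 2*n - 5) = 15*n^4 + 16*n^3 - 21*n^2 - 14*n + 10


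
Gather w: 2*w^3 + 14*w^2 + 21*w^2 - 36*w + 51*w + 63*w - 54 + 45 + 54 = 2*w^3 + 35*w^2 + 78*w + 45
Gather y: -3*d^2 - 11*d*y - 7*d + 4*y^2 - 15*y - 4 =-3*d^2 - 7*d + 4*y^2 + y*(-11*d - 15) - 4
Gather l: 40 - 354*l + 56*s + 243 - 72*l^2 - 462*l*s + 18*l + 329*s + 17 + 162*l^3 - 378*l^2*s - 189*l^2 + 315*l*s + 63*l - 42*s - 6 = 162*l^3 + l^2*(-378*s - 261) + l*(-147*s - 273) + 343*s + 294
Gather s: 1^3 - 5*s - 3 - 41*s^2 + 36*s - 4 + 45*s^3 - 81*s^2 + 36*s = 45*s^3 - 122*s^2 + 67*s - 6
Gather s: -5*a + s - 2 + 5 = -5*a + s + 3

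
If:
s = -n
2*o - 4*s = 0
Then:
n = -s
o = 2*s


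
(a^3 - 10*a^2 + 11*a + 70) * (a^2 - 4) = a^5 - 10*a^4 + 7*a^3 + 110*a^2 - 44*a - 280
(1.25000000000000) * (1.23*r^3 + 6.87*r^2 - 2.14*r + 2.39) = 1.5375*r^3 + 8.5875*r^2 - 2.675*r + 2.9875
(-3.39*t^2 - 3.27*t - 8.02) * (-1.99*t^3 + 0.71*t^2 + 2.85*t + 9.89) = 6.7461*t^5 + 4.1004*t^4 + 3.9766*t^3 - 48.5408*t^2 - 55.1973*t - 79.3178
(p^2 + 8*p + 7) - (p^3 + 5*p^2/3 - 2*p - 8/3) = -p^3 - 2*p^2/3 + 10*p + 29/3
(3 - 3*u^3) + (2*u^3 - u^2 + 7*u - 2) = -u^3 - u^2 + 7*u + 1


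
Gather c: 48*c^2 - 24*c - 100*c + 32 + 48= 48*c^2 - 124*c + 80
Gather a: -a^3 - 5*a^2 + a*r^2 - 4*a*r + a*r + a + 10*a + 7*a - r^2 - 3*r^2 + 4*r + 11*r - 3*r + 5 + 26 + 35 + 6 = -a^3 - 5*a^2 + a*(r^2 - 3*r + 18) - 4*r^2 + 12*r + 72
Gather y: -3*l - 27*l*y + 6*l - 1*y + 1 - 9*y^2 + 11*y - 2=3*l - 9*y^2 + y*(10 - 27*l) - 1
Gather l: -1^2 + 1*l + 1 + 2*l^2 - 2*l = 2*l^2 - l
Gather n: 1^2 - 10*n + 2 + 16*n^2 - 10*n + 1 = 16*n^2 - 20*n + 4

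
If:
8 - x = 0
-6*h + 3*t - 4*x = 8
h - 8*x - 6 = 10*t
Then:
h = -610/57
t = -460/57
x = 8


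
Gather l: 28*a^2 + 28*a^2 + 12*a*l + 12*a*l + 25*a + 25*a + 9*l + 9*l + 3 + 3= 56*a^2 + 50*a + l*(24*a + 18) + 6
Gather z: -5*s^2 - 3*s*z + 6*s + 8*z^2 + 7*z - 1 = -5*s^2 + 6*s + 8*z^2 + z*(7 - 3*s) - 1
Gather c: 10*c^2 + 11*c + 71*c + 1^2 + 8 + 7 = 10*c^2 + 82*c + 16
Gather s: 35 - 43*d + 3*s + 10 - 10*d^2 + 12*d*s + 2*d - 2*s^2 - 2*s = -10*d^2 - 41*d - 2*s^2 + s*(12*d + 1) + 45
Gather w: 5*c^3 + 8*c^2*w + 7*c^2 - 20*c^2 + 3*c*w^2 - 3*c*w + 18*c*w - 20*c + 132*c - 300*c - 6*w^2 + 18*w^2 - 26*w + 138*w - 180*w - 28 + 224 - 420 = 5*c^3 - 13*c^2 - 188*c + w^2*(3*c + 12) + w*(8*c^2 + 15*c - 68) - 224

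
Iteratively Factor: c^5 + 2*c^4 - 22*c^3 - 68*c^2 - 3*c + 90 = (c - 1)*(c^4 + 3*c^3 - 19*c^2 - 87*c - 90) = (c - 1)*(c + 3)*(c^3 - 19*c - 30) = (c - 1)*(c + 2)*(c + 3)*(c^2 - 2*c - 15) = (c - 1)*(c + 2)*(c + 3)^2*(c - 5)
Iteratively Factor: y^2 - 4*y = (y)*(y - 4)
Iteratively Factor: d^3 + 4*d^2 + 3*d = (d)*(d^2 + 4*d + 3) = d*(d + 1)*(d + 3)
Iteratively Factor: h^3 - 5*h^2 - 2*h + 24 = (h - 4)*(h^2 - h - 6) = (h - 4)*(h - 3)*(h + 2)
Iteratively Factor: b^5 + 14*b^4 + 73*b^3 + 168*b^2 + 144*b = (b + 4)*(b^4 + 10*b^3 + 33*b^2 + 36*b) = (b + 4)^2*(b^3 + 6*b^2 + 9*b) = (b + 3)*(b + 4)^2*(b^2 + 3*b) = b*(b + 3)*(b + 4)^2*(b + 3)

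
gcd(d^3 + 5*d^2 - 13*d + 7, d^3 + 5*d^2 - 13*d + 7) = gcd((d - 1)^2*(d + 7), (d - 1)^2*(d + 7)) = d^3 + 5*d^2 - 13*d + 7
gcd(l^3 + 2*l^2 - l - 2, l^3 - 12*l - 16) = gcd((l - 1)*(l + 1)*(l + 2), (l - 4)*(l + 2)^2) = l + 2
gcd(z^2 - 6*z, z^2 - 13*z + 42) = z - 6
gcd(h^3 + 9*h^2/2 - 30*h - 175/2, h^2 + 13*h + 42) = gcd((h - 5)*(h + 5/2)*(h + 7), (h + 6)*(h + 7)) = h + 7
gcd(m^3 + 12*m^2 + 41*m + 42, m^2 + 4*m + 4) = m + 2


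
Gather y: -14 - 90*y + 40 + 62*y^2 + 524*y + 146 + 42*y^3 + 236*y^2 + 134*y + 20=42*y^3 + 298*y^2 + 568*y + 192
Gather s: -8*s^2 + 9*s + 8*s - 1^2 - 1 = -8*s^2 + 17*s - 2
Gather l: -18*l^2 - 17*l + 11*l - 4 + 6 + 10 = -18*l^2 - 6*l + 12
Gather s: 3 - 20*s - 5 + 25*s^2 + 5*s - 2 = 25*s^2 - 15*s - 4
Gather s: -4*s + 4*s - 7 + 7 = 0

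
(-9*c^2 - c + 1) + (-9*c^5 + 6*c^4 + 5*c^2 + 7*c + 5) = -9*c^5 + 6*c^4 - 4*c^2 + 6*c + 6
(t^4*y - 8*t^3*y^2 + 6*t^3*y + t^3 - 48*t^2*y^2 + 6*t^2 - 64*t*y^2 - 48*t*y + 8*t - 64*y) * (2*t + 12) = 2*t^5*y - 16*t^4*y^2 + 24*t^4*y + 2*t^4 - 192*t^3*y^2 + 72*t^3*y + 24*t^3 - 704*t^2*y^2 - 96*t^2*y + 88*t^2 - 768*t*y^2 - 704*t*y + 96*t - 768*y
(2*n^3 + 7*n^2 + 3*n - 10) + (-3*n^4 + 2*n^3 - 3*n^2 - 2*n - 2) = -3*n^4 + 4*n^3 + 4*n^2 + n - 12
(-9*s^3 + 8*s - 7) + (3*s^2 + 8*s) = -9*s^3 + 3*s^2 + 16*s - 7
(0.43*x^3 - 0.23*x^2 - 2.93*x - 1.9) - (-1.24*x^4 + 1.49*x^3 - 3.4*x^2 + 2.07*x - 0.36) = 1.24*x^4 - 1.06*x^3 + 3.17*x^2 - 5.0*x - 1.54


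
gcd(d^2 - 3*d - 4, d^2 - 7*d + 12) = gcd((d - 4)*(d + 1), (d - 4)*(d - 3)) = d - 4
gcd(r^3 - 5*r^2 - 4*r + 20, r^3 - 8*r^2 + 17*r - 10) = r^2 - 7*r + 10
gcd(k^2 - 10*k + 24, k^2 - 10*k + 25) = 1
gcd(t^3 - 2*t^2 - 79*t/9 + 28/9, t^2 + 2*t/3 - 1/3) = t - 1/3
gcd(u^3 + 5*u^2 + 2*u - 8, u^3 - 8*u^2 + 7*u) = u - 1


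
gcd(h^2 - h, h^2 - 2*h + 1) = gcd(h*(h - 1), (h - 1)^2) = h - 1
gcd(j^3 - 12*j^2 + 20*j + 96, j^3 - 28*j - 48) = j^2 - 4*j - 12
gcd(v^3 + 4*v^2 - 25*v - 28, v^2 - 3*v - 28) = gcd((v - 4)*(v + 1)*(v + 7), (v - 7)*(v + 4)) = 1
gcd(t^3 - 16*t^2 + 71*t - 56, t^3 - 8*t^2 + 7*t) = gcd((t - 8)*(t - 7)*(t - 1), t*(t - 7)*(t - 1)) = t^2 - 8*t + 7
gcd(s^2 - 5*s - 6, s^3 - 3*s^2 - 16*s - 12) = s^2 - 5*s - 6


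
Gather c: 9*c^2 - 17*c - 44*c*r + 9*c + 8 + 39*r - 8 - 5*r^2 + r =9*c^2 + c*(-44*r - 8) - 5*r^2 + 40*r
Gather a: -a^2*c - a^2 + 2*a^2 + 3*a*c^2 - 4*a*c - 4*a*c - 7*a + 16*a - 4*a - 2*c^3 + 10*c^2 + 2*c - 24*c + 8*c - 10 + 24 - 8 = a^2*(1 - c) + a*(3*c^2 - 8*c + 5) - 2*c^3 + 10*c^2 - 14*c + 6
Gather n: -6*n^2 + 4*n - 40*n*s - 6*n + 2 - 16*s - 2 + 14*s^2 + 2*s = -6*n^2 + n*(-40*s - 2) + 14*s^2 - 14*s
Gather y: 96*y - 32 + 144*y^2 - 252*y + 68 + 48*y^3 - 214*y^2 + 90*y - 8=48*y^3 - 70*y^2 - 66*y + 28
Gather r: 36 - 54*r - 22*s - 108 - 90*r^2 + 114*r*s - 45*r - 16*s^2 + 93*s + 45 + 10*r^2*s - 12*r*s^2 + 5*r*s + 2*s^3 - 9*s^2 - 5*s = r^2*(10*s - 90) + r*(-12*s^2 + 119*s - 99) + 2*s^3 - 25*s^2 + 66*s - 27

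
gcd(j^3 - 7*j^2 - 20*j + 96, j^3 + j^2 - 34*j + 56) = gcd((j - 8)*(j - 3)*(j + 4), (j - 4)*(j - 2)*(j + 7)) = 1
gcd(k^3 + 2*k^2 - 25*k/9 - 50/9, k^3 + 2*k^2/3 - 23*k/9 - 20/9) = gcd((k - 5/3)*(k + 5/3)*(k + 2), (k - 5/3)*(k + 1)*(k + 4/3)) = k - 5/3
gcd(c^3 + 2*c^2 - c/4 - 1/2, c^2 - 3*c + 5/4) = c - 1/2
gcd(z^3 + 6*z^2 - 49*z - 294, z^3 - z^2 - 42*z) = z^2 - z - 42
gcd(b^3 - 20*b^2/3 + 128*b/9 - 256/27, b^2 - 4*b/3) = b - 4/3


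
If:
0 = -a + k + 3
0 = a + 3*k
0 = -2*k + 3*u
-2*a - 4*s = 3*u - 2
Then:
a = 9/4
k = -3/4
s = -1/4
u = -1/2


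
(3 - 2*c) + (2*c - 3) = 0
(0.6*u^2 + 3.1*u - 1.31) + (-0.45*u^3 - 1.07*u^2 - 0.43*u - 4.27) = -0.45*u^3 - 0.47*u^2 + 2.67*u - 5.58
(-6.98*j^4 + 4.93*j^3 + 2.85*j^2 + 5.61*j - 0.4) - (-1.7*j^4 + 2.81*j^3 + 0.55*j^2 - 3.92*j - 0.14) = -5.28*j^4 + 2.12*j^3 + 2.3*j^2 + 9.53*j - 0.26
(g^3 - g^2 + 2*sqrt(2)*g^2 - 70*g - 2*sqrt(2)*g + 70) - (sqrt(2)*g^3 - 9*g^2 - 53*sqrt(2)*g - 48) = -sqrt(2)*g^3 + g^3 + 2*sqrt(2)*g^2 + 8*g^2 - 70*g + 51*sqrt(2)*g + 118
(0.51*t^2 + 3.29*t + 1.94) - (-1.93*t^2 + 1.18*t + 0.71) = 2.44*t^2 + 2.11*t + 1.23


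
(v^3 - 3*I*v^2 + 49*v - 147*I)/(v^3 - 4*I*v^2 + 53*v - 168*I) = (v - 7*I)/(v - 8*I)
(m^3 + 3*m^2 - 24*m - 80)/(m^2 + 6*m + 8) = (m^2 - m - 20)/(m + 2)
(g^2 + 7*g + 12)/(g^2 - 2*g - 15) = (g + 4)/(g - 5)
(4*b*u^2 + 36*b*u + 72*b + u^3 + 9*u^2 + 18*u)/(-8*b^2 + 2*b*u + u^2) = (u^2 + 9*u + 18)/(-2*b + u)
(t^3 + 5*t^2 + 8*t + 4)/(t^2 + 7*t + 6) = (t^2 + 4*t + 4)/(t + 6)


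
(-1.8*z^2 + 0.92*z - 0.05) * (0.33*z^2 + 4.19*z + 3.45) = -0.594*z^4 - 7.2384*z^3 - 2.3717*z^2 + 2.9645*z - 0.1725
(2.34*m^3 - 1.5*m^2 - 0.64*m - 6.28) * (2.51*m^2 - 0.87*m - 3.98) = 5.8734*m^5 - 5.8008*m^4 - 9.6146*m^3 - 9.236*m^2 + 8.0108*m + 24.9944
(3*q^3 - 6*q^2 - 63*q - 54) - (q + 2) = 3*q^3 - 6*q^2 - 64*q - 56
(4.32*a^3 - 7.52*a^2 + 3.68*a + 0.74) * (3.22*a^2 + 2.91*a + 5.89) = 13.9104*a^5 - 11.6432*a^4 + 15.4112*a^3 - 31.2012*a^2 + 23.8286*a + 4.3586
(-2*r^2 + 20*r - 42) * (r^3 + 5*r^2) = -2*r^5 + 10*r^4 + 58*r^3 - 210*r^2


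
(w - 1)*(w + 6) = w^2 + 5*w - 6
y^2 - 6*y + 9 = (y - 3)^2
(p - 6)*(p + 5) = p^2 - p - 30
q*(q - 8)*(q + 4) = q^3 - 4*q^2 - 32*q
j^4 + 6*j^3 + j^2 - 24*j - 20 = (j - 2)*(j + 1)*(j + 2)*(j + 5)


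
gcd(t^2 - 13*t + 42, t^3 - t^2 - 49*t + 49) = t - 7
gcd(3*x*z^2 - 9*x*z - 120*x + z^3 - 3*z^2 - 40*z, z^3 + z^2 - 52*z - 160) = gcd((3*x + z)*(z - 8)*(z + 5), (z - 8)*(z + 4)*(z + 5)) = z^2 - 3*z - 40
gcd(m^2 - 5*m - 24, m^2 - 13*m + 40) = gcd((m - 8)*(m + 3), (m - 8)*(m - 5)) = m - 8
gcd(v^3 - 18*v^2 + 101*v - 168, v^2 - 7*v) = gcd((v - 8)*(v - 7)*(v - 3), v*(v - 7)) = v - 7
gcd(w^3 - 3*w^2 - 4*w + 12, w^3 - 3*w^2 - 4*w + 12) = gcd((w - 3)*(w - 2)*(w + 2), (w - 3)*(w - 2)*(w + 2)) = w^3 - 3*w^2 - 4*w + 12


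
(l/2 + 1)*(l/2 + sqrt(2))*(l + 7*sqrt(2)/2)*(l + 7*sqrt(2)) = l^4/4 + l^3/2 + 25*sqrt(2)*l^3/8 + 25*sqrt(2)*l^2/4 + 91*l^2/4 + 49*sqrt(2)*l/2 + 91*l/2 + 49*sqrt(2)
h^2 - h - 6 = (h - 3)*(h + 2)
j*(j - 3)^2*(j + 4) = j^4 - 2*j^3 - 15*j^2 + 36*j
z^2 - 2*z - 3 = (z - 3)*(z + 1)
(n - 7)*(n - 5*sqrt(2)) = n^2 - 5*sqrt(2)*n - 7*n + 35*sqrt(2)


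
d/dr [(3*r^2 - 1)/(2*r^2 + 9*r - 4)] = (27*r^2 - 20*r + 9)/(4*r^4 + 36*r^3 + 65*r^2 - 72*r + 16)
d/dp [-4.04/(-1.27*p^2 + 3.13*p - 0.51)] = (12.6452 - 10.2616*p)/(1.27*p^2 - 3.13*p + 0.51)^2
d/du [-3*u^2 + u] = 1 - 6*u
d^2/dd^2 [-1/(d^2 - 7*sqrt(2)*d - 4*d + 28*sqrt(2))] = 2*(d^2 - 7*sqrt(2)*d - 4*d - (-2*d + 4 + 7*sqrt(2))^2 + 28*sqrt(2))/(d^2 - 7*sqrt(2)*d - 4*d + 28*sqrt(2))^3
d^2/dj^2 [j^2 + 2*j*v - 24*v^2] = 2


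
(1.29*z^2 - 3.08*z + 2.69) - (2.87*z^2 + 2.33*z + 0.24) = -1.58*z^2 - 5.41*z + 2.45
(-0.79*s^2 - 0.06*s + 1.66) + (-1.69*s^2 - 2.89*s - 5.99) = -2.48*s^2 - 2.95*s - 4.33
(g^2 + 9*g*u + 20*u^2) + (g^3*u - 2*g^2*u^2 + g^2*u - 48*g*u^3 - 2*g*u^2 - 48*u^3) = g^3*u - 2*g^2*u^2 + g^2*u + g^2 - 48*g*u^3 - 2*g*u^2 + 9*g*u - 48*u^3 + 20*u^2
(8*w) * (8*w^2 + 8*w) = 64*w^3 + 64*w^2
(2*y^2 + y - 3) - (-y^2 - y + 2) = 3*y^2 + 2*y - 5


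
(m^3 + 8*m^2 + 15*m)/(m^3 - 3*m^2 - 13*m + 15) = m*(m + 5)/(m^2 - 6*m + 5)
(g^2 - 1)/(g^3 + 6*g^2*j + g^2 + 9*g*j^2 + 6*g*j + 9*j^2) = (g - 1)/(g^2 + 6*g*j + 9*j^2)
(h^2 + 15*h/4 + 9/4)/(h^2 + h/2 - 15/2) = (4*h + 3)/(2*(2*h - 5))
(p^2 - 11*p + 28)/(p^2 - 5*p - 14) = (p - 4)/(p + 2)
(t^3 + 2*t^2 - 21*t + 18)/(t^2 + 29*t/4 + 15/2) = 4*(t^2 - 4*t + 3)/(4*t + 5)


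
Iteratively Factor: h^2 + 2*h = (h)*(h + 2)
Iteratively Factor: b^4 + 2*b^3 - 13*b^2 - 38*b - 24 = (b + 1)*(b^3 + b^2 - 14*b - 24) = (b + 1)*(b + 3)*(b^2 - 2*b - 8) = (b + 1)*(b + 2)*(b + 3)*(b - 4)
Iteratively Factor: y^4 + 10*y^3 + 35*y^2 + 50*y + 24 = (y + 3)*(y^3 + 7*y^2 + 14*y + 8) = (y + 3)*(y + 4)*(y^2 + 3*y + 2) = (y + 1)*(y + 3)*(y + 4)*(y + 2)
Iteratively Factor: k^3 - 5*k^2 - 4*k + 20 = (k + 2)*(k^2 - 7*k + 10) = (k - 5)*(k + 2)*(k - 2)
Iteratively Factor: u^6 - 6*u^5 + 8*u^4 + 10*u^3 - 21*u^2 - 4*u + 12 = (u + 1)*(u^5 - 7*u^4 + 15*u^3 - 5*u^2 - 16*u + 12) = (u - 1)*(u + 1)*(u^4 - 6*u^3 + 9*u^2 + 4*u - 12) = (u - 1)*(u + 1)^2*(u^3 - 7*u^2 + 16*u - 12) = (u - 3)*(u - 1)*(u + 1)^2*(u^2 - 4*u + 4) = (u - 3)*(u - 2)*(u - 1)*(u + 1)^2*(u - 2)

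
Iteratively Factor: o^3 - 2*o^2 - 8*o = (o)*(o^2 - 2*o - 8) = o*(o - 4)*(o + 2)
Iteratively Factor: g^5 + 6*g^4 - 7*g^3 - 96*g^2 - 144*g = (g - 4)*(g^4 + 10*g^3 + 33*g^2 + 36*g) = (g - 4)*(g + 4)*(g^3 + 6*g^2 + 9*g) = (g - 4)*(g + 3)*(g + 4)*(g^2 + 3*g) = (g - 4)*(g + 3)^2*(g + 4)*(g)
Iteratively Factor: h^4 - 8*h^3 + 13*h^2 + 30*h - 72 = (h - 3)*(h^3 - 5*h^2 - 2*h + 24) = (h - 4)*(h - 3)*(h^2 - h - 6) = (h - 4)*(h - 3)^2*(h + 2)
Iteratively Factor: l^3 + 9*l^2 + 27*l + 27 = (l + 3)*(l^2 + 6*l + 9) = (l + 3)^2*(l + 3)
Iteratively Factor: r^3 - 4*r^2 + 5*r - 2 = (r - 1)*(r^2 - 3*r + 2) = (r - 1)^2*(r - 2)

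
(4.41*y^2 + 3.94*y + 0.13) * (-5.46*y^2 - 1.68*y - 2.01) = -24.0786*y^4 - 28.9212*y^3 - 16.1931*y^2 - 8.1378*y - 0.2613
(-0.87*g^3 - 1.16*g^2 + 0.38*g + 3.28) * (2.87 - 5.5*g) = 4.785*g^4 + 3.8831*g^3 - 5.4192*g^2 - 16.9494*g + 9.4136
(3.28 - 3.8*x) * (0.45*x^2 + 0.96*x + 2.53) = -1.71*x^3 - 2.172*x^2 - 6.4652*x + 8.2984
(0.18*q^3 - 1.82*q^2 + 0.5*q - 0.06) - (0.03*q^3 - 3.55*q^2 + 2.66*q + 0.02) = 0.15*q^3 + 1.73*q^2 - 2.16*q - 0.08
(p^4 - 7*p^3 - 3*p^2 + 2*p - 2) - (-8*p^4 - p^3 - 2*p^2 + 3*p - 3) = 9*p^4 - 6*p^3 - p^2 - p + 1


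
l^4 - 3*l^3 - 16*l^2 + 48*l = l*(l - 4)*(l - 3)*(l + 4)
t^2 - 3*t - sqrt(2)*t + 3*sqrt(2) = (t - 3)*(t - sqrt(2))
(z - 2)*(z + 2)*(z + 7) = z^3 + 7*z^2 - 4*z - 28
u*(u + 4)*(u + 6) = u^3 + 10*u^2 + 24*u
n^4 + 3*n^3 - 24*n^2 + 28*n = n*(n - 2)^2*(n + 7)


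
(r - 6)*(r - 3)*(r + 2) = r^3 - 7*r^2 + 36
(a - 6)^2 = a^2 - 12*a + 36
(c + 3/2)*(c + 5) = c^2 + 13*c/2 + 15/2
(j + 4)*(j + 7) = j^2 + 11*j + 28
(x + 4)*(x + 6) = x^2 + 10*x + 24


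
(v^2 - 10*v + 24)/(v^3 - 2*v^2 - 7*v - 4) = (v - 6)/(v^2 + 2*v + 1)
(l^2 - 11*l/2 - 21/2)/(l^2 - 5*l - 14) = (l + 3/2)/(l + 2)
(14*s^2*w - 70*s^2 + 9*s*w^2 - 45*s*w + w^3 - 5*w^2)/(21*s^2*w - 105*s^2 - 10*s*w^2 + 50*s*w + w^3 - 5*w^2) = (14*s^2 + 9*s*w + w^2)/(21*s^2 - 10*s*w + w^2)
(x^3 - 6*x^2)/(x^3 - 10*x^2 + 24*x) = x/(x - 4)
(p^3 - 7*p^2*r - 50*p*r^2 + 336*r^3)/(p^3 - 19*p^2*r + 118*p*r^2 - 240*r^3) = (p + 7*r)/(p - 5*r)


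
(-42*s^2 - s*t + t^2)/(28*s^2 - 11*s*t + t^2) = (-6*s - t)/(4*s - t)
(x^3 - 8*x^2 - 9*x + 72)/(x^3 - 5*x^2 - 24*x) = (x - 3)/x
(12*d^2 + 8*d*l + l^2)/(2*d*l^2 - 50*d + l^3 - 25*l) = (6*d + l)/(l^2 - 25)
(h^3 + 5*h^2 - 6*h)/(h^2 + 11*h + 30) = h*(h - 1)/(h + 5)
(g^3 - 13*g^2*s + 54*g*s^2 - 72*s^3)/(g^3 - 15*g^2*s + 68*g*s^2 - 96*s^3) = (-g + 6*s)/(-g + 8*s)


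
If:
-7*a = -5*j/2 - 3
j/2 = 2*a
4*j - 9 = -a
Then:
No Solution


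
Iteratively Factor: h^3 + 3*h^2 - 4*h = (h - 1)*(h^2 + 4*h) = (h - 1)*(h + 4)*(h)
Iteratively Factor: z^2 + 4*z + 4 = (z + 2)*(z + 2)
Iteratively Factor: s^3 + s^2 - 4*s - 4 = (s + 1)*(s^2 - 4) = (s + 1)*(s + 2)*(s - 2)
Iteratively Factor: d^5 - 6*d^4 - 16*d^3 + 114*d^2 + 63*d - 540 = (d + 3)*(d^4 - 9*d^3 + 11*d^2 + 81*d - 180) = (d - 4)*(d + 3)*(d^3 - 5*d^2 - 9*d + 45) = (d - 4)*(d - 3)*(d + 3)*(d^2 - 2*d - 15) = (d - 4)*(d - 3)*(d + 3)^2*(d - 5)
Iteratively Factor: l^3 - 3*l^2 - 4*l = (l)*(l^2 - 3*l - 4) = l*(l + 1)*(l - 4)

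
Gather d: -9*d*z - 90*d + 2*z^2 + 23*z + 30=d*(-9*z - 90) + 2*z^2 + 23*z + 30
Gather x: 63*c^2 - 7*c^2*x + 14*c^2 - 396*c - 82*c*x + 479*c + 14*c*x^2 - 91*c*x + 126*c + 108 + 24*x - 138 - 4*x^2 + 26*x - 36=77*c^2 + 209*c + x^2*(14*c - 4) + x*(-7*c^2 - 173*c + 50) - 66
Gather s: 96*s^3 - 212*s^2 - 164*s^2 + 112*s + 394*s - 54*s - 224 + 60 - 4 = 96*s^3 - 376*s^2 + 452*s - 168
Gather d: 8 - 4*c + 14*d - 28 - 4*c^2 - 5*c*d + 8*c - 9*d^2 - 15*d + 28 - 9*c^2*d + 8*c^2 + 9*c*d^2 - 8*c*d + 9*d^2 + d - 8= 4*c^2 + 9*c*d^2 + 4*c + d*(-9*c^2 - 13*c)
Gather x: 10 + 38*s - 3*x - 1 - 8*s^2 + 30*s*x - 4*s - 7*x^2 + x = -8*s^2 + 34*s - 7*x^2 + x*(30*s - 2) + 9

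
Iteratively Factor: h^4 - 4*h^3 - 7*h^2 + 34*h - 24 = (h - 1)*(h^3 - 3*h^2 - 10*h + 24) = (h - 1)*(h + 3)*(h^2 - 6*h + 8) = (h - 4)*(h - 1)*(h + 3)*(h - 2)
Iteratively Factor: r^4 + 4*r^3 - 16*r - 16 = (r - 2)*(r^3 + 6*r^2 + 12*r + 8) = (r - 2)*(r + 2)*(r^2 + 4*r + 4) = (r - 2)*(r + 2)^2*(r + 2)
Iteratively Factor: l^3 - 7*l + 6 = (l + 3)*(l^2 - 3*l + 2) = (l - 1)*(l + 3)*(l - 2)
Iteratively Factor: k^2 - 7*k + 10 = (k - 2)*(k - 5)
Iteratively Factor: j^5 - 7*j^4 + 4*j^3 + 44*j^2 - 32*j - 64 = (j - 4)*(j^4 - 3*j^3 - 8*j^2 + 12*j + 16) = (j - 4)*(j + 1)*(j^3 - 4*j^2 - 4*j + 16) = (j - 4)*(j - 2)*(j + 1)*(j^2 - 2*j - 8) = (j - 4)^2*(j - 2)*(j + 1)*(j + 2)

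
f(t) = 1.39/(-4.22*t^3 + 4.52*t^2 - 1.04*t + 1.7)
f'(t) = 1.39*(12.66*t^2 - 9.04*t + 1.04)/(-4.22*t^3 + 4.52*t^2 - 1.04*t + 1.7)^2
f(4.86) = -0.00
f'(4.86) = 0.00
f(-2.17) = 0.02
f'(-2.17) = 0.02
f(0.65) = 0.78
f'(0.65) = 0.23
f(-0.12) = 0.73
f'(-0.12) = 0.89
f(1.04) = 1.83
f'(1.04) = 12.82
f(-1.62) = 0.04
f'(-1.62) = 0.06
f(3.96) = -0.01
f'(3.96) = 0.01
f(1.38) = -0.63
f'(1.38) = 3.58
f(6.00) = -0.00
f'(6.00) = 0.00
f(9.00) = -0.00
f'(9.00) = 0.00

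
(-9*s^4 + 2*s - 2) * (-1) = 9*s^4 - 2*s + 2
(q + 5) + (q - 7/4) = 2*q + 13/4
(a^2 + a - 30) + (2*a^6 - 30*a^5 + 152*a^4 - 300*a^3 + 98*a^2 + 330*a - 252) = 2*a^6 - 30*a^5 + 152*a^4 - 300*a^3 + 99*a^2 + 331*a - 282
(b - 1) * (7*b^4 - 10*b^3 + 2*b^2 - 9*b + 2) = 7*b^5 - 17*b^4 + 12*b^3 - 11*b^2 + 11*b - 2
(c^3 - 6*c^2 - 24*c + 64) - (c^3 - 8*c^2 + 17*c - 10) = 2*c^2 - 41*c + 74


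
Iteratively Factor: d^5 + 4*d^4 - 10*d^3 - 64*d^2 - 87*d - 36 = (d - 4)*(d^4 + 8*d^3 + 22*d^2 + 24*d + 9) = (d - 4)*(d + 1)*(d^3 + 7*d^2 + 15*d + 9) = (d - 4)*(d + 1)^2*(d^2 + 6*d + 9) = (d - 4)*(d + 1)^2*(d + 3)*(d + 3)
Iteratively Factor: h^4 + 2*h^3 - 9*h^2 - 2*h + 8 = (h + 1)*(h^3 + h^2 - 10*h + 8) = (h + 1)*(h + 4)*(h^2 - 3*h + 2) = (h - 1)*(h + 1)*(h + 4)*(h - 2)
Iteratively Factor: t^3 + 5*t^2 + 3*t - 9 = (t + 3)*(t^2 + 2*t - 3) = (t + 3)^2*(t - 1)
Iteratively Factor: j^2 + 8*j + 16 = (j + 4)*(j + 4)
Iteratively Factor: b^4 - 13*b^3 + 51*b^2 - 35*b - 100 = (b - 4)*(b^3 - 9*b^2 + 15*b + 25) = (b - 4)*(b + 1)*(b^2 - 10*b + 25) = (b - 5)*(b - 4)*(b + 1)*(b - 5)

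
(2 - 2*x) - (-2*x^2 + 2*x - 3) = 2*x^2 - 4*x + 5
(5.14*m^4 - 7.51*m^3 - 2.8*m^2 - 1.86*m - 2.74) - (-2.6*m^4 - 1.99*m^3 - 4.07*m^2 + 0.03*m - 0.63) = 7.74*m^4 - 5.52*m^3 + 1.27*m^2 - 1.89*m - 2.11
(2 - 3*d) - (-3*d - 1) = 3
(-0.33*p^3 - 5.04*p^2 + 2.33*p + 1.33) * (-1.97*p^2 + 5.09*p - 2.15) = 0.6501*p^5 + 8.2491*p^4 - 29.5342*p^3 + 20.0756*p^2 + 1.7602*p - 2.8595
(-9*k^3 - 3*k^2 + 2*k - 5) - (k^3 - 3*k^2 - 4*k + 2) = -10*k^3 + 6*k - 7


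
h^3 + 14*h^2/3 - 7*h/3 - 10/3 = (h - 1)*(h + 2/3)*(h + 5)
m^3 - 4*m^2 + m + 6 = (m - 3)*(m - 2)*(m + 1)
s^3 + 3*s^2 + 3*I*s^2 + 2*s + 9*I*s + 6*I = (s + 1)*(s + 2)*(s + 3*I)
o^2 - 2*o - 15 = (o - 5)*(o + 3)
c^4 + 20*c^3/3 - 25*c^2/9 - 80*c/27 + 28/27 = (c - 2/3)*(c - 1/3)*(c + 2/3)*(c + 7)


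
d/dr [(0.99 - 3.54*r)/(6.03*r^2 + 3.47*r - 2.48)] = (21.3462*r^2 - 11.9394*r + 5.3439)/(36.3609*r^4 + 41.8482*r^3 - 17.8679*r^2 - 17.2112*r + 6.1504)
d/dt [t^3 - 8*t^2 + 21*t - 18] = 3*t^2 - 16*t + 21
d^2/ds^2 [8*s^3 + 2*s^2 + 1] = 48*s + 4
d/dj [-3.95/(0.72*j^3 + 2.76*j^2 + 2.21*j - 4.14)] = (8.532*j^2 + 21.804*j + 8.7295)/(0.72*j^3 + 2.76*j^2 + 2.21*j - 4.14)^2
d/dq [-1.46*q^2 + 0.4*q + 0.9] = 0.4 - 2.92*q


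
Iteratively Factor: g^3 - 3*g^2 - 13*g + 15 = (g + 3)*(g^2 - 6*g + 5) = (g - 1)*(g + 3)*(g - 5)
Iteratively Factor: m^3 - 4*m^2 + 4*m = (m - 2)*(m^2 - 2*m) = m*(m - 2)*(m - 2)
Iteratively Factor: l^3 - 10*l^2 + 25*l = (l)*(l^2 - 10*l + 25) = l*(l - 5)*(l - 5)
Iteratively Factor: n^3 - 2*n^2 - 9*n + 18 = (n - 2)*(n^2 - 9) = (n - 2)*(n + 3)*(n - 3)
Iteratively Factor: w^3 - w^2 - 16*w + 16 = (w - 4)*(w^2 + 3*w - 4) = (w - 4)*(w - 1)*(w + 4)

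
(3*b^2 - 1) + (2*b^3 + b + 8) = 2*b^3 + 3*b^2 + b + 7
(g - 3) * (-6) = 18 - 6*g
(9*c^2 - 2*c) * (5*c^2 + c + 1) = 45*c^4 - c^3 + 7*c^2 - 2*c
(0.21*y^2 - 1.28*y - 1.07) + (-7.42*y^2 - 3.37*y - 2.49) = -7.21*y^2 - 4.65*y - 3.56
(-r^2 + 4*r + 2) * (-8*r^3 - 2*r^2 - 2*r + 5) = 8*r^5 - 30*r^4 - 22*r^3 - 17*r^2 + 16*r + 10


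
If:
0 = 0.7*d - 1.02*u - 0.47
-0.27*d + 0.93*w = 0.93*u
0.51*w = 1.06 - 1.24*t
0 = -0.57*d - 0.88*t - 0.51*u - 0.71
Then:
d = -2.46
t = 2.03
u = -2.15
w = -2.86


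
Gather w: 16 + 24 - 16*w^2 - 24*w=-16*w^2 - 24*w + 40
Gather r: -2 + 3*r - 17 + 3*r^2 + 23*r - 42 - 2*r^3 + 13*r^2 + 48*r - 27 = -2*r^3 + 16*r^2 + 74*r - 88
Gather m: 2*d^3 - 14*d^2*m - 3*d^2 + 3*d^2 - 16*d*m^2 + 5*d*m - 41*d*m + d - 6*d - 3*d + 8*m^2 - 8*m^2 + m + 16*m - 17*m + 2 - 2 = 2*d^3 - 16*d*m^2 - 8*d + m*(-14*d^2 - 36*d)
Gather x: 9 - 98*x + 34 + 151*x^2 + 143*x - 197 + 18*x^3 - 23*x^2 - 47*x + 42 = 18*x^3 + 128*x^2 - 2*x - 112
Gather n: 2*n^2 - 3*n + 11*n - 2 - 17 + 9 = 2*n^2 + 8*n - 10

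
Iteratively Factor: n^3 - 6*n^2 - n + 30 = (n - 3)*(n^2 - 3*n - 10) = (n - 3)*(n + 2)*(n - 5)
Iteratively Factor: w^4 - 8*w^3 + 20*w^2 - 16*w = (w - 2)*(w^3 - 6*w^2 + 8*w) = (w - 2)^2*(w^2 - 4*w) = (w - 4)*(w - 2)^2*(w)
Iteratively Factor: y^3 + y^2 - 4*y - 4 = (y + 2)*(y^2 - y - 2) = (y + 1)*(y + 2)*(y - 2)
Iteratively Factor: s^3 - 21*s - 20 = (s + 1)*(s^2 - s - 20) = (s - 5)*(s + 1)*(s + 4)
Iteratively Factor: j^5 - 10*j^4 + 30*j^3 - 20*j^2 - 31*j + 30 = (j - 2)*(j^4 - 8*j^3 + 14*j^2 + 8*j - 15) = (j - 3)*(j - 2)*(j^3 - 5*j^2 - j + 5) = (j - 3)*(j - 2)*(j - 1)*(j^2 - 4*j - 5) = (j - 3)*(j - 2)*(j - 1)*(j + 1)*(j - 5)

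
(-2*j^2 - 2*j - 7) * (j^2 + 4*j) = -2*j^4 - 10*j^3 - 15*j^2 - 28*j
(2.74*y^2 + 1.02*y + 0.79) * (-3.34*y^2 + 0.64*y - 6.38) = -9.1516*y^4 - 1.6532*y^3 - 19.467*y^2 - 6.002*y - 5.0402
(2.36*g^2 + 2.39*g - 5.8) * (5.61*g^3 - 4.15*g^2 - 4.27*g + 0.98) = 13.2396*g^5 + 3.6139*g^4 - 52.5337*g^3 + 16.1775*g^2 + 27.1082*g - 5.684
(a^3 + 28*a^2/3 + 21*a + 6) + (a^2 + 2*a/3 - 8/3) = a^3 + 31*a^2/3 + 65*a/3 + 10/3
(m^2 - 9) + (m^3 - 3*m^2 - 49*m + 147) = m^3 - 2*m^2 - 49*m + 138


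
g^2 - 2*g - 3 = (g - 3)*(g + 1)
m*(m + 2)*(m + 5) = m^3 + 7*m^2 + 10*m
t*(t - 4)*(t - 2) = t^3 - 6*t^2 + 8*t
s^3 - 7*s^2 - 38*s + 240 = (s - 8)*(s - 5)*(s + 6)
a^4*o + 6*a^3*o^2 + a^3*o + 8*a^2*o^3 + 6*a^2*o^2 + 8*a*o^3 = a*(a + 2*o)*(a + 4*o)*(a*o + o)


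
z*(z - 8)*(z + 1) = z^3 - 7*z^2 - 8*z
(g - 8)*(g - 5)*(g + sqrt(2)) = g^3 - 13*g^2 + sqrt(2)*g^2 - 13*sqrt(2)*g + 40*g + 40*sqrt(2)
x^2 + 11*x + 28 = (x + 4)*(x + 7)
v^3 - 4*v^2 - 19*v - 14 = (v - 7)*(v + 1)*(v + 2)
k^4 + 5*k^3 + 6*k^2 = k^2*(k + 2)*(k + 3)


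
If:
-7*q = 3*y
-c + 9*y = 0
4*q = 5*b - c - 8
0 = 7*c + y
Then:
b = 8/5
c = 0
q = 0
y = 0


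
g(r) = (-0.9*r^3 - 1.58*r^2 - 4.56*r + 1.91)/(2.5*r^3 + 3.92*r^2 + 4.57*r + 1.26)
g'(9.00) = 0.00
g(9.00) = -0.38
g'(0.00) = -9.12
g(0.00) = 1.52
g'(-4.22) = -0.06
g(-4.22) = -0.45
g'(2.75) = 0.02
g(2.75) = -0.43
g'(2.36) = 0.02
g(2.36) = -0.44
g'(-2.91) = -0.21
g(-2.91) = -0.59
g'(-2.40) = -0.42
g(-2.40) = -0.75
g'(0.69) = -0.52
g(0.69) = -0.32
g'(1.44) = -0.02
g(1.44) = -0.45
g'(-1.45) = -1.97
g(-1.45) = -1.67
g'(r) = (-7.5*r^2 - 7.84*r - 4.57)*(-0.9*r^3 - 1.58*r^2 - 4.56*r + 1.91)/(2.5*r^3 + 3.92*r^2 + 4.57*r + 1.26)^2 + (-2.7*r^2 - 3.16*r - 4.56)/(2.5*r^3 + 3.92*r^2 + 4.57*r + 1.26)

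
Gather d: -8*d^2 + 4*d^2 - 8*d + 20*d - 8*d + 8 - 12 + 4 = -4*d^2 + 4*d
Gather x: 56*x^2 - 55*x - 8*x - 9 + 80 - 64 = 56*x^2 - 63*x + 7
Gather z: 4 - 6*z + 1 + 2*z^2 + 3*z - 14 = 2*z^2 - 3*z - 9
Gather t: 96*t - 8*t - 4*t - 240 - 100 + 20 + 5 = 84*t - 315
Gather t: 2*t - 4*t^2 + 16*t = -4*t^2 + 18*t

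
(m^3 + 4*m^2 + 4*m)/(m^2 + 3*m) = (m^2 + 4*m + 4)/(m + 3)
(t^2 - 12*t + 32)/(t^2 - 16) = (t - 8)/(t + 4)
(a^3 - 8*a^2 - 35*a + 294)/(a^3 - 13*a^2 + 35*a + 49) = (a + 6)/(a + 1)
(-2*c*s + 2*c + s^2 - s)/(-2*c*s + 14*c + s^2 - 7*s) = (s - 1)/(s - 7)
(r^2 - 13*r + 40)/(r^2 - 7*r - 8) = (r - 5)/(r + 1)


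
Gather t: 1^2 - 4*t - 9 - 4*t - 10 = -8*t - 18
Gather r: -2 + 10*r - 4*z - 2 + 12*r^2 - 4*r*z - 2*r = 12*r^2 + r*(8 - 4*z) - 4*z - 4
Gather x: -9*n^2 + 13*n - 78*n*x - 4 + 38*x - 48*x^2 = -9*n^2 + 13*n - 48*x^2 + x*(38 - 78*n) - 4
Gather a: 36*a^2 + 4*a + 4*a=36*a^2 + 8*a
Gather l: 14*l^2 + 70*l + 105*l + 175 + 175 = 14*l^2 + 175*l + 350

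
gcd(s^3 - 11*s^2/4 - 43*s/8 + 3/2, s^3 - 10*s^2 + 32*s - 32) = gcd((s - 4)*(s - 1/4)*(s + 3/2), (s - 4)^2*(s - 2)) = s - 4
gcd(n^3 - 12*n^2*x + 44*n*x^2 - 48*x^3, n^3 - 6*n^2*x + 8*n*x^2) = n^2 - 6*n*x + 8*x^2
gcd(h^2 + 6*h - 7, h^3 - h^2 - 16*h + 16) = h - 1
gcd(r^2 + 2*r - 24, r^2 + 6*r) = r + 6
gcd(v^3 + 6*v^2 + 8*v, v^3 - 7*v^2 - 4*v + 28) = v + 2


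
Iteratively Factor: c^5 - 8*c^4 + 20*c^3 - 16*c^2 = (c - 4)*(c^4 - 4*c^3 + 4*c^2) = c*(c - 4)*(c^3 - 4*c^2 + 4*c) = c*(c - 4)*(c - 2)*(c^2 - 2*c) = c*(c - 4)*(c - 2)^2*(c)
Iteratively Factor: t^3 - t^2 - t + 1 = (t - 1)*(t^2 - 1) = (t - 1)^2*(t + 1)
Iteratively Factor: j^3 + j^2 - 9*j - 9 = (j - 3)*(j^2 + 4*j + 3) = (j - 3)*(j + 3)*(j + 1)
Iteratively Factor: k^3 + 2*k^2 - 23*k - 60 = (k - 5)*(k^2 + 7*k + 12) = (k - 5)*(k + 3)*(k + 4)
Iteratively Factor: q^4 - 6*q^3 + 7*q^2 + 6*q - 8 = (q + 1)*(q^3 - 7*q^2 + 14*q - 8) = (q - 2)*(q + 1)*(q^2 - 5*q + 4) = (q - 2)*(q - 1)*(q + 1)*(q - 4)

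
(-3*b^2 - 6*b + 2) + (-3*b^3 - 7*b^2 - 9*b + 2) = -3*b^3 - 10*b^2 - 15*b + 4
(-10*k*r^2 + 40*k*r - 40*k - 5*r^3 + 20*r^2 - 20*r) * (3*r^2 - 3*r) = -30*k*r^4 + 150*k*r^3 - 240*k*r^2 + 120*k*r - 15*r^5 + 75*r^4 - 120*r^3 + 60*r^2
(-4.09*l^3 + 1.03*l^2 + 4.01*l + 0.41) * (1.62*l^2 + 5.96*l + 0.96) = -6.6258*l^5 - 22.7078*l^4 + 8.7086*l^3 + 25.5526*l^2 + 6.2932*l + 0.3936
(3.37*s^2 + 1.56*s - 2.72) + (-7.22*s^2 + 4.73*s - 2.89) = -3.85*s^2 + 6.29*s - 5.61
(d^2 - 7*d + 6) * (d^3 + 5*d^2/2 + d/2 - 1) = d^5 - 9*d^4/2 - 11*d^3 + 21*d^2/2 + 10*d - 6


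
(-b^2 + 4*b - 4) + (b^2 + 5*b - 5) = 9*b - 9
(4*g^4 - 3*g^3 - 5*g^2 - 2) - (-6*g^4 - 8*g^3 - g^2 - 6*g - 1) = 10*g^4 + 5*g^3 - 4*g^2 + 6*g - 1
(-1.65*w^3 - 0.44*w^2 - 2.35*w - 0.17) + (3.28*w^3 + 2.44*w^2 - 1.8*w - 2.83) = 1.63*w^3 + 2.0*w^2 - 4.15*w - 3.0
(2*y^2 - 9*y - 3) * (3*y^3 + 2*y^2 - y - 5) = 6*y^5 - 23*y^4 - 29*y^3 - 7*y^2 + 48*y + 15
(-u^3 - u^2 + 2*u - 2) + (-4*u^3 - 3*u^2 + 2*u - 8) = -5*u^3 - 4*u^2 + 4*u - 10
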